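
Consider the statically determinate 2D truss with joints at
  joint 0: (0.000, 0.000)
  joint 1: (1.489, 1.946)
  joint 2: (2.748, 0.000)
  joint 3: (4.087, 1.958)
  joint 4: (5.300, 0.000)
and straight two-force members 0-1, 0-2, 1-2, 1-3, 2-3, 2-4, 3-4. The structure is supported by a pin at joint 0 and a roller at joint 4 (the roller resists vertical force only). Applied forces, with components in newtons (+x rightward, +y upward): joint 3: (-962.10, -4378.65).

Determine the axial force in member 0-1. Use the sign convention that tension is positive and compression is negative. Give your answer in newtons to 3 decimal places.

N=5 nodes, M=7 members, R=3 reactions → 2N=10, M+R=10
member 0 (0-1): L=2.4503, (cx,cy)=(0.6077,0.7942)
member 1 (0-2): L=2.7480, (cx,cy)=(1.0000,0.0000)
member 2 (1-2): L=2.3178, (cx,cy)=(0.5432,-0.8396)
member 3 (1-3): L=2.5980, (cx,cy)=(1.0000,0.0046)
member 4 (2-3): L=2.3721, (cx,cy)=(0.5645,0.8254)
member 5 (2-4): L=2.5520, (cx,cy)=(1.0000,0.0000)
member 6 (3-4): L=2.3033, (cx,cy)=(0.5266,-0.8501)
solve A·x = −loads:
  F[0-1] = -1709.3833 N (compression)
  F[0-2] = +76.6535 N (tension)
  F[1-2] = +1606.3944 N (tension)
  F[1-3] = -1911.3634 N (compression)
  F[2-3] = -1633.9575 N (compression)
  F[2-4] = +1871.5915 N (tension)
  F[3-4] = -3553.8443 N (compression)
  Rx@0 = +962.1000 N
  Ry@0 = +1357.5650 N
  Ry@4 = +3021.0850 N

-1709.383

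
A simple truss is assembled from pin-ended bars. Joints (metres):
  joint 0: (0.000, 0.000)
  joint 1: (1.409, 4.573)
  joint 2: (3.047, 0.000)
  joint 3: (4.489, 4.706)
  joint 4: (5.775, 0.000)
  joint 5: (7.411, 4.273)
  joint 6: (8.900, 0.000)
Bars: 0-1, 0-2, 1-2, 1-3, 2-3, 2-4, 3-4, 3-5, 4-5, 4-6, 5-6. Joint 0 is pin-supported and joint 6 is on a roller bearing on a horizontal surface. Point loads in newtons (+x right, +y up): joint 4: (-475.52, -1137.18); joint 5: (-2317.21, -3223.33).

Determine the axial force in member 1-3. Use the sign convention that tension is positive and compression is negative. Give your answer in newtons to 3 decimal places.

N=7 nodes, M=11 members, R=3 reactions → 2N=14, M+R=14
member 0 (0-1): L=4.7851, (cx,cy)=(0.2945,0.9557)
member 1 (0-2): L=3.0470, (cx,cy)=(1.0000,0.0000)
member 2 (1-2): L=4.8575, (cx,cy)=(0.3372,-0.9414)
member 3 (1-3): L=3.0829, (cx,cy)=(0.9991,0.0431)
member 4 (2-3): L=4.9220, (cx,cy)=(0.2930,0.9561)
member 5 (2-4): L=2.7280, (cx,cy)=(1.0000,0.0000)
member 6 (3-4): L=4.8785, (cx,cy)=(0.2636,-0.9646)
member 7 (3-5): L=2.9539, (cx,cy)=(0.9892,-0.1466)
member 8 (4-5): L=4.5755, (cx,cy)=(0.3576,0.9339)
member 9 (4-6): L=3.1250, (cx,cy)=(1.0000,0.0000)
member 10 (5-6): L=4.5250, (cx,cy)=(0.3291,-0.9443)
solve A·x = −loads:
  F[0-1] = -2146.2372 N (compression)
  F[0-2] = -2160.7641 N (compression)
  F[1-2] = +2116.9623 N (tension)
  F[1-3] = -1347.0810 N (compression)
  F[2-3] = -2084.4335 N (compression)
  F[2-4] = -836.2225 N (compression)
  F[3-4] = +2529.2695 N (tension)
  F[3-5] = -2651.8761 N (compression)
  F[4-5] = -1394.8442 N (compression)
  F[4-6] = +804.7584 N (tension)
  F[5-6] = -2445.6238 N (compression)
  Rx@0 = +2792.7300 N
  Ry@0 = +2051.0859 N
  Ry@6 = +2309.4241 N

-1347.081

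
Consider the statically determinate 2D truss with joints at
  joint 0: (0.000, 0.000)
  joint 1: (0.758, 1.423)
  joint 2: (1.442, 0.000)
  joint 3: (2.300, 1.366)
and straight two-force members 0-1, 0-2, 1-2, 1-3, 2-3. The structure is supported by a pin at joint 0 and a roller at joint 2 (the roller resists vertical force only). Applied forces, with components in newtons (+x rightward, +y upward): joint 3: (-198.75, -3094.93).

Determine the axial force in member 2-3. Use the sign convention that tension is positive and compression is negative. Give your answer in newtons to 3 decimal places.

N=4 nodes, M=5 members, R=3 reactions → 2N=8, M+R=8
member 0 (0-1): L=1.6123, (cx,cy)=(0.4701,0.8826)
member 1 (0-2): L=1.4420, (cx,cy)=(1.0000,0.0000)
member 2 (1-2): L=1.5789, (cx,cy)=(0.4332,-0.9013)
member 3 (1-3): L=1.5431, (cx,cy)=(0.9993,-0.0369)
member 4 (2-3): L=1.6131, (cx,cy)=(0.5319,0.8468)
solve A·x = −loads:
  F[0-1] = +1873.1505 N (tension)
  F[0-2] = -1079.3882 N (compression)
  F[1-2] = -1904.2548 N (compression)
  F[1-3] = +1706.7743 N (tension)
  F[2-3] = -3580.3483 N (compression)
  Rx@0 = +198.7500 N
  Ry@0 = -1653.2298 N
  Ry@2 = +4748.1598 N

-3580.348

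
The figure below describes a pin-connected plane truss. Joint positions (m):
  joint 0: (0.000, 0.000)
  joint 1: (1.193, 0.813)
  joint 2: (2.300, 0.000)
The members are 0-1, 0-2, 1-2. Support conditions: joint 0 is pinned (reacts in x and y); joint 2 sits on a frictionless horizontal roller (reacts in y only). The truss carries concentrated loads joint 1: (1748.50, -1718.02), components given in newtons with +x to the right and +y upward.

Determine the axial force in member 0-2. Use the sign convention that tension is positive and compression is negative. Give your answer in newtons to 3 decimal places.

N=3 nodes, M=3 members, R=3 reactions → 2N=6, M+R=6
member 0 (0-1): L=1.4437, (cx,cy)=(0.8264,0.5631)
member 1 (0-2): L=2.3000, (cx,cy)=(1.0000,0.0000)
member 2 (1-2): L=1.3735, (cx,cy)=(0.8060,-0.5919)
solve A·x = −loads:
  F[0-1] = -370.8359 N (compression)
  F[0-2] = +2054.9436 N (tension)
  F[1-2] = -2549.5953 N (compression)
  Rx@0 = -1748.5000 N
  Ry@0 = +208.8338 N
  Ry@2 = +1509.1862 N

2054.944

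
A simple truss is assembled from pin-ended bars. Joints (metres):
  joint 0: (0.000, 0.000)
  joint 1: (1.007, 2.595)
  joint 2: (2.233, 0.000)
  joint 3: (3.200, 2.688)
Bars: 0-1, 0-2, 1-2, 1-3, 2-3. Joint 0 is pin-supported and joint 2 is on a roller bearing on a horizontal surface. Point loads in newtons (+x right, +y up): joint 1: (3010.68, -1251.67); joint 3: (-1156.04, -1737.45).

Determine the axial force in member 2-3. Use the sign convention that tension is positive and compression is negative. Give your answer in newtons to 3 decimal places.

N=4 nodes, M=5 members, R=3 reactions → 2N=8, M+R=8
member 0 (0-1): L=2.7835, (cx,cy)=(0.3618,0.9323)
member 1 (0-2): L=2.2330, (cx,cy)=(1.0000,0.0000)
member 2 (1-2): L=2.8700, (cx,cy)=(0.4272,-0.9042)
member 3 (1-3): L=2.1950, (cx,cy)=(0.9991,0.0424)
member 4 (2-3): L=2.8566, (cx,cy)=(0.3385,0.9410)
solve A·x = −loads:
  F[0-1] = +2330.1735 N (tension)
  F[0-2] = +1011.6530 N (tension)
  F[1-2] = -3812.2050 N (compression)
  F[1-3] = -539.7086 N (compression)
  F[2-3] = -1822.1570 N (compression)
  Rx@0 = -1854.6400 N
  Ry@0 = -2172.3447 N
  Ry@2 = +5161.4647 N

-1822.157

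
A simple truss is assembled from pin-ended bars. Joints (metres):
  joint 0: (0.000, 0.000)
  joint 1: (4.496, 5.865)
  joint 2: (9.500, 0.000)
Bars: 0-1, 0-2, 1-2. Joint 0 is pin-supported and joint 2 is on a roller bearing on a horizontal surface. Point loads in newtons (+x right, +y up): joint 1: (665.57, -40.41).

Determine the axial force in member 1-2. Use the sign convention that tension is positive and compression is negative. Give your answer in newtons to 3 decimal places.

-565.275

N=3 nodes, M=3 members, R=3 reactions → 2N=6, M+R=6
member 0 (0-1): L=7.3900, (cx,cy)=(0.6084,0.7936)
member 1 (0-2): L=9.5000, (cx,cy)=(1.0000,0.0000)
member 2 (1-2): L=7.7096, (cx,cy)=(0.6491,-0.7607)
solve A·x = −loads:
  F[0-1] = +490.9240 N (tension)
  F[0-2] = +366.8973 N (tension)
  F[1-2] = -565.2755 N (compression)
  Rx@0 = -665.5700 N
  Ry@0 = -389.6165 N
  Ry@2 = +430.0265 N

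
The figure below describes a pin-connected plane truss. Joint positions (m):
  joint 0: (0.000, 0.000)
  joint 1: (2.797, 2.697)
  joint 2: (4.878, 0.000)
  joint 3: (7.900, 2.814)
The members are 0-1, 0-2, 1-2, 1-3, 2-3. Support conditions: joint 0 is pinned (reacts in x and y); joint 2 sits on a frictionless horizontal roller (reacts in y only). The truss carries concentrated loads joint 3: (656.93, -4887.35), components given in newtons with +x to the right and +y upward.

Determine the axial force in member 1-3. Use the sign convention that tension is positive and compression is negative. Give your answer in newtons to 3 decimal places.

N=4 nodes, M=5 members, R=3 reactions → 2N=8, M+R=8
member 0 (0-1): L=3.8855, (cx,cy)=(0.7199,0.6941)
member 1 (0-2): L=4.8780, (cx,cy)=(1.0000,0.0000)
member 2 (1-2): L=3.4065, (cx,cy)=(0.6109,-0.7917)
member 3 (1-3): L=5.1043, (cx,cy)=(0.9997,0.0229)
member 4 (2-3): L=4.1293, (cx,cy)=(0.7318,0.6815)
solve A·x = −loads:
  F[0-1] = +4908.0176 N (tension)
  F[0-2] = -2876.1461 N (compression)
  F[1-2] = -4127.6614 N (compression)
  F[1-3] = +6056.2044 N (tension)
  F[2-3] = -7375.4560 N (compression)
  Rx@0 = -656.9300 N
  Ry@0 = -3406.7595 N
  Ry@2 = +8294.1095 N

6056.204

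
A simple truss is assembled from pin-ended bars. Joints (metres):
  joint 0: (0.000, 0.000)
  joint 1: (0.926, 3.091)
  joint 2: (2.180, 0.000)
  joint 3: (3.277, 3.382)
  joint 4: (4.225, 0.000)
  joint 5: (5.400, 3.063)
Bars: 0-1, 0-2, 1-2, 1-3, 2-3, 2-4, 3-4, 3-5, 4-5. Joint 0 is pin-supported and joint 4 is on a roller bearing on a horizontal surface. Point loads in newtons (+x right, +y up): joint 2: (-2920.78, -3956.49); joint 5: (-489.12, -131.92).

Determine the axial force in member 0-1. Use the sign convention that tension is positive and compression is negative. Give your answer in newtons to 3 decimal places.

N=6 nodes, M=9 members, R=3 reactions → 2N=12, M+R=12
member 0 (0-1): L=3.2267, (cx,cy)=(0.2870,0.9579)
member 1 (0-2): L=2.1800, (cx,cy)=(1.0000,0.0000)
member 2 (1-2): L=3.3357, (cx,cy)=(0.3759,-0.9266)
member 3 (1-3): L=2.3689, (cx,cy)=(0.9924,0.1228)
member 4 (2-3): L=3.5555, (cx,cy)=(0.3085,0.9512)
member 5 (2-4): L=2.0450, (cx,cy)=(1.0000,0.0000)
member 6 (3-4): L=3.5124, (cx,cy)=(0.2699,-0.9629)
member 7 (3-5): L=2.1468, (cx,cy)=(0.9889,-0.1486)
member 8 (4-5): L=3.2806, (cx,cy)=(0.3582,0.9337)
solve A·x = −loads:
  F[0-1] = -2330.9928 N (compression)
  F[0-2] = -2740.9558 N (compression)
  F[1-2] = +2209.4046 N (tension)
  F[1-3] = -1510.9795 N (compression)
  F[2-3] = +2007.0756 N (tension)
  F[2-4] = +391.1549 N (tension)
  F[3-4] = -1725.2758 N (compression)
  F[3-5] = -419.2696 N (compression)
  F[4-5] = -208.0198 N (compression)
  Rx@0 = +3409.9000 N
  Ry@0 = +2232.9445 N
  Ry@4 = +1855.4655 N

-2330.993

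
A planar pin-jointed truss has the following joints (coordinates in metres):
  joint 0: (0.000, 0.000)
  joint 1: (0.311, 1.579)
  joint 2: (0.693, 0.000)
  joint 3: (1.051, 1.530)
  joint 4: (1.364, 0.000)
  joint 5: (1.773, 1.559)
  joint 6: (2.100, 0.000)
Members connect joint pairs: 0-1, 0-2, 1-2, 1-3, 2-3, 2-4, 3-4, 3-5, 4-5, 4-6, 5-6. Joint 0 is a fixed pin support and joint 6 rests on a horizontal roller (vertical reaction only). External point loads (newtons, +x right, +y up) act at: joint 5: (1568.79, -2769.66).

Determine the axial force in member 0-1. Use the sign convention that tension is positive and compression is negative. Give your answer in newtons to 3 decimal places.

747.454

N=7 nodes, M=11 members, R=3 reactions → 2N=14, M+R=14
member 0 (0-1): L=1.6093, (cx,cy)=(0.1932,0.9812)
member 1 (0-2): L=0.6930, (cx,cy)=(1.0000,0.0000)
member 2 (1-2): L=1.6246, (cx,cy)=(0.2351,-0.9720)
member 3 (1-3): L=0.7416, (cx,cy)=(0.9978,-0.0661)
member 4 (2-3): L=1.5713, (cx,cy)=(0.2278,0.9737)
member 5 (2-4): L=0.6710, (cx,cy)=(1.0000,0.0000)
member 6 (3-4): L=1.5617, (cx,cy)=(0.2004,-0.9797)
member 7 (3-5): L=0.7226, (cx,cy)=(0.9992,0.0401)
member 8 (4-5): L=1.6118, (cx,cy)=(0.2538,0.9673)
member 9 (4-6): L=0.7360, (cx,cy)=(1.0000,0.0000)
member 10 (5-6): L=1.5929, (cx,cy)=(0.2053,-0.9787)
solve A·x = −loads:
  F[0-1] = +747.4536 N (tension)
  F[0-2] = +1424.3465 N (tension)
  F[1-2] = -776.8045 N (compression)
  F[1-3] = +327.8191 N (tension)
  F[2-3] = +775.4170 N (tension)
  F[2-4] = +1065.0215 N (tension)
  F[3-4] = -721.9670 N (compression)
  F[3-5] = +648.9910 N (tension)
  F[4-5] = +731.2537 N (tension)
  F[4-6] = +734.7588 N (tension)
  F[5-6] = -3579.2526 N (compression)
  Rx@0 = -1568.7900 N
  Ry@0 = -733.3642 N
  Ry@6 = +3503.0242 N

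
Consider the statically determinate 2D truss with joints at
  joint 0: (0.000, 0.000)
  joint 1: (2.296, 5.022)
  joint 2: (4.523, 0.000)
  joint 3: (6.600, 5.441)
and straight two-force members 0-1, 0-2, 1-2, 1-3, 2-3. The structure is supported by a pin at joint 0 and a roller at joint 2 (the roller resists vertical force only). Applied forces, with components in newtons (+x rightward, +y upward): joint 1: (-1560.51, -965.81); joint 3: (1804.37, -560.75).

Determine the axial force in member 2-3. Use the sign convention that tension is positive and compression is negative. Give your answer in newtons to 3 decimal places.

N=4 nodes, M=5 members, R=3 reactions → 2N=8, M+R=8
member 0 (0-1): L=5.5220, (cx,cy)=(0.4158,0.9095)
member 1 (0-2): L=4.5230, (cx,cy)=(1.0000,0.0000)
member 2 (1-2): L=5.4936, (cx,cy)=(0.4054,-0.9141)
member 3 (1-3): L=4.3243, (cx,cy)=(0.9953,0.0969)
member 4 (2-3): L=5.8240, (cx,cy)=(0.3566,0.9342)
solve A·x = −loads:
  F[0-1] = +241.7696 N (tension)
  F[0-2] = +143.3337 N (tension)
  F[1-2] = -1073.7954 N (compression)
  F[1-3] = +2106.2400 N (tension)
  F[2-3] = -818.6611 N (compression)
  Rx@0 = -243.8600 N
  Ry@0 = -219.8795 N
  Ry@2 = +1746.4395 N

-818.661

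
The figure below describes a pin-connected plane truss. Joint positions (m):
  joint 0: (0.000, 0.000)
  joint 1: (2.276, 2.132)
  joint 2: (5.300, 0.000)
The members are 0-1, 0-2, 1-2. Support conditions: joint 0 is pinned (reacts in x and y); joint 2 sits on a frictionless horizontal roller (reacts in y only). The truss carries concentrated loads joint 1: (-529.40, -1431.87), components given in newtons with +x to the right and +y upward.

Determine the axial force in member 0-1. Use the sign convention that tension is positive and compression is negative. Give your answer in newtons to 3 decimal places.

-1506.541

N=3 nodes, M=3 members, R=3 reactions → 2N=6, M+R=6
member 0 (0-1): L=3.1186, (cx,cy)=(0.7298,0.6836)
member 1 (0-2): L=5.3000, (cx,cy)=(1.0000,0.0000)
member 2 (1-2): L=3.7000, (cx,cy)=(0.8173,-0.5762)
solve A·x = −loads:
  F[0-1] = -1506.5406 N (compression)
  F[0-2] = +570.0991 N (tension)
  F[1-2] = -697.5419 N (compression)
  Rx@0 = +529.4000 N
  Ry@0 = +1029.9350 N
  Ry@2 = +401.9350 N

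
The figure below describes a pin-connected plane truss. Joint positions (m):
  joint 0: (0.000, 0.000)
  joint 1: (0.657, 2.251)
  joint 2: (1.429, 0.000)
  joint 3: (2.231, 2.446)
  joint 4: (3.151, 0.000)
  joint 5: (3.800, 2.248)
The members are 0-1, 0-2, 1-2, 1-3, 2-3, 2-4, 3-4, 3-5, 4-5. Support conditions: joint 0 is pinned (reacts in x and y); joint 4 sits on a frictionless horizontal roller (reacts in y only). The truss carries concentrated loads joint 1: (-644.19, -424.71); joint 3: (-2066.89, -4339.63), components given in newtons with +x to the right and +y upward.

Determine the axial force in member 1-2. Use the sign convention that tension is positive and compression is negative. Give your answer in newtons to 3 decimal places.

N=6 nodes, M=9 members, R=3 reactions → 2N=12, M+R=12
member 0 (0-1): L=2.3449, (cx,cy)=(0.2802,0.9599)
member 1 (0-2): L=1.4290, (cx,cy)=(1.0000,0.0000)
member 2 (1-2): L=2.3797, (cx,cy)=(0.3244,-0.9459)
member 3 (1-3): L=1.5860, (cx,cy)=(0.9924,0.1229)
member 4 (2-3): L=2.5741, (cx,cy)=(0.3116,0.9502)
member 5 (2-4): L=1.7220, (cx,cy)=(1.0000,0.0000)
member 6 (3-4): L=2.6133, (cx,cy)=(0.3520,-0.9360)
member 7 (3-5): L=1.5814, (cx,cy)=(0.9921,-0.1252)
member 8 (4-5): L=2.3398, (cx,cy)=(0.2774,0.9608)
solve A·x = −loads:
  F[0-1] = -3820.8782 N (compression)
  F[0-2] = -1640.5459 N (compression)
  F[1-2] = +3235.2605 N (tension)
  F[1-3] = -1487.1790 N (compression)
  F[2-3] = -3220.5885 N (compression)
  F[2-4] = +412.4194 N (tension)
  F[3-4] = -1171.4935 N (compression)
  F[3-5] = -0.0000 N (compression)
  F[4-5] = +0.0000 N (tension)
  Rx@0 = +2711.0800 N
  Ry@0 = +3667.8423 N
  Ry@4 = +1096.4977 N

3235.260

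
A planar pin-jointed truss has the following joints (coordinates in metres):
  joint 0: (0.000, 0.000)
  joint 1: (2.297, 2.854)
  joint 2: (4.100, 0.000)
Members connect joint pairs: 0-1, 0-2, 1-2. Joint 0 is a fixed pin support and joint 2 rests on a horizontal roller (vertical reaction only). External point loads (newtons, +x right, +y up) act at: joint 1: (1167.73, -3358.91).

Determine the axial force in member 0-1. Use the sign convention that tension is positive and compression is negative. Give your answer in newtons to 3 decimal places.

-852.662

N=3 nodes, M=3 members, R=3 reactions → 2N=6, M+R=6
member 0 (0-1): L=3.6635, (cx,cy)=(0.6270,0.7790)
member 1 (0-2): L=4.1000, (cx,cy)=(1.0000,0.0000)
member 2 (1-2): L=3.3758, (cx,cy)=(0.5341,-0.8454)
solve A·x = −loads:
  F[0-1] = -852.6615 N (compression)
  F[0-2] = +1702.3396 N (tension)
  F[1-2] = -3187.3450 N (compression)
  Rx@0 = -1167.7300 N
  Ry@0 = +664.2471 N
  Ry@2 = +2694.6629 N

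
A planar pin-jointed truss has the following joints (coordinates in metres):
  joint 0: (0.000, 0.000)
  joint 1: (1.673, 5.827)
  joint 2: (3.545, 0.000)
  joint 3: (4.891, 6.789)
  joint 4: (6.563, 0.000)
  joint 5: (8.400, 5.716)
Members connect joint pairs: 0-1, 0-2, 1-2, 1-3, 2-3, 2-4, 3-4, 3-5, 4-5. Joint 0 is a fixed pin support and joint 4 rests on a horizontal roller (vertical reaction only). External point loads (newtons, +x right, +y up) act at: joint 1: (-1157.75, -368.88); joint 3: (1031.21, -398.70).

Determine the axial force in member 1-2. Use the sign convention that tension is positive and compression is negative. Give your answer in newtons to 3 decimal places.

N=6 nodes, M=9 members, R=3 reactions → 2N=12, M+R=12
member 0 (0-1): L=6.0624, (cx,cy)=(0.2760,0.9612)
member 1 (0-2): L=3.5450, (cx,cy)=(1.0000,0.0000)
member 2 (1-2): L=6.1203, (cx,cy)=(0.3059,-0.9521)
member 3 (1-3): L=3.3587, (cx,cy)=(0.9581,0.2864)
member 4 (2-3): L=6.9211, (cx,cy)=(0.1945,0.9809)
member 5 (2-4): L=3.0180, (cx,cy)=(1.0000,0.0000)
member 6 (3-4): L=6.9919, (cx,cy)=(0.2391,-0.9710)
member 7 (3-5): L=3.6694, (cx,cy)=(0.9563,-0.2924)
member 8 (4-5): L=6.0039, (cx,cy)=(0.3060,0.9520)
solve A·x = −loads:
  F[0-1] = -351.2559 N (compression)
  F[0-2] = -29.6065 N (compression)
  F[1-2] = +273.9407 N (tension)
  F[1-3] = +1019.7502 N (tension)
  F[2-3] = -265.8885 N (compression)
  F[2-4] = +105.8918 N (tension)
  F[3-4] = -442.8116 N (compression)
  F[3-5] = -0.0000 N (tension)
  F[4-5] = +0.0000 N (tension)
  Rx@0 = +126.5400 N
  Ry@0 = +337.6161 N
  Ry@4 = +429.9639 N

273.941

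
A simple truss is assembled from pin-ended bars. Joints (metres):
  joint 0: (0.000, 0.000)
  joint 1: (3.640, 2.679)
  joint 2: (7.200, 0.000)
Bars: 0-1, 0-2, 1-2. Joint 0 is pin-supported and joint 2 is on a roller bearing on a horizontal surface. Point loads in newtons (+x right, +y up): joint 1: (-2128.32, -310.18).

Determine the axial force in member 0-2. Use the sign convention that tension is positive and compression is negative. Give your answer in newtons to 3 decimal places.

-843.954

N=3 nodes, M=3 members, R=3 reactions → 2N=6, M+R=6
member 0 (0-1): L=4.5196, (cx,cy)=(0.8054,0.5928)
member 1 (0-2): L=7.2000, (cx,cy)=(1.0000,0.0000)
member 2 (1-2): L=4.4554, (cx,cy)=(0.7990,-0.6013)
solve A·x = −loads:
  F[0-1] = -1594.7252 N (compression)
  F[0-2] = -843.9541 N (compression)
  F[1-2] = +1056.2242 N (tension)
  Rx@0 = +2128.3200 N
  Ry@0 = +945.2792 N
  Ry@2 = -635.0992 N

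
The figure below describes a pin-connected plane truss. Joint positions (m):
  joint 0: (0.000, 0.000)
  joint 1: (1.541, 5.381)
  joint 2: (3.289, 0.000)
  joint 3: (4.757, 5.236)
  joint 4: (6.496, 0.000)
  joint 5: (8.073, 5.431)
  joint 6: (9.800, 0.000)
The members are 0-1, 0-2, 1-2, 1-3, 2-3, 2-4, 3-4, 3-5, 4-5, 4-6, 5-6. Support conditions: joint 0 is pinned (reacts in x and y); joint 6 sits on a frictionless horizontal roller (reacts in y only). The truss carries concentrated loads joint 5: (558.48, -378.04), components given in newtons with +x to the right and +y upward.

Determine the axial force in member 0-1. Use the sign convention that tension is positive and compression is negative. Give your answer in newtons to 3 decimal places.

N=7 nodes, M=11 members, R=3 reactions → 2N=14, M+R=14
member 0 (0-1): L=5.5973, (cx,cy)=(0.2753,0.9614)
member 1 (0-2): L=3.2890, (cx,cy)=(1.0000,0.0000)
member 2 (1-2): L=5.6578, (cx,cy)=(0.3090,-0.9511)
member 3 (1-3): L=3.2193, (cx,cy)=(0.9990,-0.0450)
member 4 (2-3): L=5.4379, (cx,cy)=(0.2700,0.9629)
member 5 (2-4): L=3.2070, (cx,cy)=(1.0000,0.0000)
member 6 (3-4): L=5.5172, (cx,cy)=(0.3152,-0.9490)
member 7 (3-5): L=3.3217, (cx,cy)=(0.9983,0.0587)
member 8 (4-5): L=5.6553, (cx,cy)=(0.2789,0.9603)
member 9 (4-6): L=3.3040, (cx,cy)=(1.0000,0.0000)
member 10 (5-6): L=5.6990, (cx,cy)=(0.3030,-0.9530)
solve A·x = −loads:
  F[0-1] = +252.6440 N (tension)
  F[0-2] = +488.9243 N (tension)
  F[1-2] = -262.5166 N (compression)
  F[1-3] = +150.8143 N (tension)
  F[2-3] = +259.3007 N (tension)
  F[2-4] = +337.8186 N (tension)
  F[3-4] = -237.6120 N (compression)
  F[3-5] = +296.0660 N (tension)
  F[4-5] = +234.8144 N (tension)
  F[4-6] = +197.4461 N (tension)
  F[5-6] = -651.5576 N (compression)
  Rx@0 = -558.4800 N
  Ry@0 = -242.8806 N
  Ry@6 = +620.9206 N

252.644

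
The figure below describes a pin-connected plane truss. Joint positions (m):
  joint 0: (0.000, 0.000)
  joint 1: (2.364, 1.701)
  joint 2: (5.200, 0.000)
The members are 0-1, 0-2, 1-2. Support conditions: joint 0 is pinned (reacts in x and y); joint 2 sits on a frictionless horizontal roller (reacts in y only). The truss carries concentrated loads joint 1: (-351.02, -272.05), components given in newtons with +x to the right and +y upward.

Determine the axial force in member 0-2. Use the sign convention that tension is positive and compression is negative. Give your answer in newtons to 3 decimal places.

N=3 nodes, M=3 members, R=3 reactions → 2N=6, M+R=6
member 0 (0-1): L=2.9124, (cx,cy)=(0.8117,0.5841)
member 1 (0-2): L=5.2000, (cx,cy)=(1.0000,0.0000)
member 2 (1-2): L=3.3070, (cx,cy)=(0.8576,-0.5144)
solve A·x = −loads:
  F[0-1] = -450.6313 N (compression)
  F[0-2] = +14.7620 N (tension)
  F[1-2] = -17.2137 N (compression)
  Rx@0 = +351.0200 N
  Ry@0 = +263.1959 N
  Ry@2 = +8.8541 N

14.762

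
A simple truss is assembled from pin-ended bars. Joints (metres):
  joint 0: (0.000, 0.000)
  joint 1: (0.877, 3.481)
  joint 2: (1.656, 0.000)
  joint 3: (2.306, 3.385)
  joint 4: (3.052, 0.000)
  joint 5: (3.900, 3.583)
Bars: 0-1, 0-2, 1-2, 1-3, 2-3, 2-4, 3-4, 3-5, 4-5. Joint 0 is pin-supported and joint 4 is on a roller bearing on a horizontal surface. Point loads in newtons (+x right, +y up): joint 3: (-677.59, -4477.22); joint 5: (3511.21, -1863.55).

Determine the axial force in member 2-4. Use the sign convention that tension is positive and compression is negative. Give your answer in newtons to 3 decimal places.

930.229

N=6 nodes, M=9 members, R=3 reactions → 2N=12, M+R=12
member 0 (0-1): L=3.5898, (cx,cy)=(0.2443,0.9697)
member 1 (0-2): L=1.6560, (cx,cy)=(1.0000,0.0000)
member 2 (1-2): L=3.5671, (cx,cy)=(0.2184,-0.9759)
member 3 (1-3): L=1.4322, (cx,cy)=(0.9978,-0.0670)
member 4 (2-3): L=3.4468, (cx,cy)=(0.1886,0.9821)
member 5 (2-4): L=1.3960, (cx,cy)=(1.0000,0.0000)
member 6 (3-4): L=3.4662, (cx,cy)=(0.2152,-0.9766)
member 7 (3-5): L=1.6063, (cx,cy)=(0.9924,0.1233)
member 8 (4-5): L=3.6820, (cx,cy)=(0.2303,0.9731)
solve A·x = −loads:
  F[0-1] = +2881.3147 N (tension)
  F[0-2] = +2129.7005 N (tension)
  F[1-2] = -2956.0134 N (compression)
  F[1-3] = +1352.5093 N (tension)
  F[2-3] = +2937.3652 N (tension)
  F[2-4] = +930.2289 N (tension)
  F[3-4] = -6927.7705 N (compression)
  F[3-5] = +4103.2665 N (tension)
  F[4-5] = -2434.8079 N (compression)
  Rx@0 = -2833.6200 N
  Ry@0 = -2794.0064 N
  Ry@4 = +9134.7764 N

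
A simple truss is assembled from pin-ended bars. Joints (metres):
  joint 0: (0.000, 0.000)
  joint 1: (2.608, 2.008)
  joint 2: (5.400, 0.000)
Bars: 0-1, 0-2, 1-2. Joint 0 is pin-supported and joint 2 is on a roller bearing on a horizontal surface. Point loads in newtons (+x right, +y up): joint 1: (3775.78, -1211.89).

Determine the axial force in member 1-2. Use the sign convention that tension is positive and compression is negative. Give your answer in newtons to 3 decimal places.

N=3 nodes, M=3 members, R=3 reactions → 2N=6, M+R=6
member 0 (0-1): L=3.2915, (cx,cy)=(0.7924,0.6101)
member 1 (0-2): L=5.4000, (cx,cy)=(1.0000,0.0000)
member 2 (1-2): L=3.4391, (cx,cy)=(0.8118,-0.5839)
solve A·x = −loads:
  F[0-1] = +1274.3580 N (tension)
  F[0-2] = +2766.0388 N (tension)
  F[1-2] = -3407.1102 N (compression)
  Rx@0 = -3775.7800 N
  Ry@0 = -777.4388 N
  Ry@2 = +1989.3288 N

-3407.110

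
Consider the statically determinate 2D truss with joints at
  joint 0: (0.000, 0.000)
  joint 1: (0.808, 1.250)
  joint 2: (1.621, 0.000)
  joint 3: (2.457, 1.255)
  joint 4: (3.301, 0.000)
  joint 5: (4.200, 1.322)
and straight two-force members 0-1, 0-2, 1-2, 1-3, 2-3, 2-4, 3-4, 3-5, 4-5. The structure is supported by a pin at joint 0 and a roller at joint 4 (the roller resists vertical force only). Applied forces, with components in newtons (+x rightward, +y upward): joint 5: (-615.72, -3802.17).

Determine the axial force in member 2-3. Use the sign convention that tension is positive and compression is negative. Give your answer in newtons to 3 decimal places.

944.191

N=6 nodes, M=9 members, R=3 reactions → 2N=12, M+R=12
member 0 (0-1): L=1.4884, (cx,cy)=(0.5429,0.8398)
member 1 (0-2): L=1.6210, (cx,cy)=(1.0000,0.0000)
member 2 (1-2): L=1.4911, (cx,cy)=(0.5452,-0.8383)
member 3 (1-3): L=1.6490, (cx,cy)=(1.0000,0.0030)
member 4 (2-3): L=1.5080, (cx,cy)=(0.5544,0.8323)
member 5 (2-4): L=1.6800, (cx,cy)=(1.0000,0.0000)
member 6 (3-4): L=1.5124, (cx,cy)=(0.5581,-0.8298)
member 7 (3-5): L=1.7443, (cx,cy)=(0.9993,0.0384)
member 8 (4-5): L=1.5987, (cx,cy)=(0.5623,0.8269)
solve A·x = −loads:
  F[0-1] = +939.3689 N (tension)
  F[0-2] = -1125.6669 N (compression)
  F[1-2] = -937.3925 N (compression)
  F[1-3] = +1021.0406 N (tension)
  F[2-3] = +944.1912 N (tension)
  F[2-4] = -2160.2099 N (compression)
  F[3-4] = -857.0077 N (compression)
  F[3-5] = +2024.2391 N (tension)
  F[4-5] = -4692.0468 N (compression)
  Rx@0 = +615.7200 N
  Ry@0 = -788.9031 N
  Ry@4 = +4591.0731 N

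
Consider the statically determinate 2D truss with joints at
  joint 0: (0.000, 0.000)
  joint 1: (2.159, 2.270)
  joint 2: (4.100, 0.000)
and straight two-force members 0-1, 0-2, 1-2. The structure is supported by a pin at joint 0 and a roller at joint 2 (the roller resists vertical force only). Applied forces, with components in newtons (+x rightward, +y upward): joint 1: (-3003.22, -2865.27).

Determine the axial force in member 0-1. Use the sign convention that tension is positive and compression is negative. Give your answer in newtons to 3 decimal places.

-4166.734

N=3 nodes, M=3 members, R=3 reactions → 2N=6, M+R=6
member 0 (0-1): L=3.1328, (cx,cy)=(0.6892,0.7246)
member 1 (0-2): L=4.1000, (cx,cy)=(1.0000,0.0000)
member 2 (1-2): L=2.9867, (cx,cy)=(0.6499,-0.7600)
solve A·x = −loads:
  F[0-1] = -4166.7343 N (compression)
  F[0-2] = -131.6367 N (compression)
  F[1-2] = +202.5551 N (tension)
  Rx@0 = +3003.2200 N
  Ry@0 = +3019.2191 N
  Ry@2 = -153.9491 N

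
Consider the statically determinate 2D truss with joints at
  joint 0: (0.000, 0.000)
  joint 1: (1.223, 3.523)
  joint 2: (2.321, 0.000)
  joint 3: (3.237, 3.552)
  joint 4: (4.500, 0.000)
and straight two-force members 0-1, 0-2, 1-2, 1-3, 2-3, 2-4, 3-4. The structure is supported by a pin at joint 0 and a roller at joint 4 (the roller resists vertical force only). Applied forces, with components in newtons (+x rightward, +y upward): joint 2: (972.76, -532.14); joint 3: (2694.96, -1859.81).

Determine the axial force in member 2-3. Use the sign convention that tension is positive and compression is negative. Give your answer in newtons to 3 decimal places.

N=5 nodes, M=7 members, R=3 reactions → 2N=10, M+R=10
member 0 (0-1): L=3.7292, (cx,cy)=(0.3279,0.9447)
member 1 (0-2): L=2.3210, (cx,cy)=(1.0000,0.0000)
member 2 (1-2): L=3.6901, (cx,cy)=(0.2975,-0.9547)
member 3 (1-3): L=2.0142, (cx,cy)=(0.9999,0.0144)
member 4 (2-3): L=3.6682, (cx,cy)=(0.2497,0.9683)
member 5 (2-4): L=2.1790, (cx,cy)=(1.0000,0.0000)
member 6 (3-4): L=3.7699, (cx,cy)=(0.3350,-0.9422)
solve A·x = −loads:
  F[0-1] = +1426.4501 N (tension)
  F[0-2] = +3199.9178 N (tension)
  F[1-2] = -1398.1626 N (compression)
  F[1-3] = +883.9167 N (tension)
  F[2-3] = +1928.0558 N (tension)
  F[2-4] = +1329.6741 N (tension)
  F[3-4] = -3968.8760 N (compression)
  Rx@0 = -3667.7200 N
  Ry@0 = -1347.5611 N
  Ry@4 = +3739.5111 N

1928.056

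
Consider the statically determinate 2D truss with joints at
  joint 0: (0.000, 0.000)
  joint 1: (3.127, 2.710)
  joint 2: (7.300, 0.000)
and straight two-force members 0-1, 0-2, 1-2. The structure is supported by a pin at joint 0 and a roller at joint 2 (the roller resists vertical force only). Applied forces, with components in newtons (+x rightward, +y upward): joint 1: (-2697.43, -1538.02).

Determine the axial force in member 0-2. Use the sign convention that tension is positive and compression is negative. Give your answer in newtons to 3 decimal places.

N=3 nodes, M=3 members, R=3 reactions → 2N=6, M+R=6
member 0 (0-1): L=4.1379, (cx,cy)=(0.7557,0.6549)
member 1 (0-2): L=7.3000, (cx,cy)=(1.0000,0.0000)
member 2 (1-2): L=4.9757, (cx,cy)=(0.8387,-0.5446)
solve A·x = −loads:
  F[0-1] = -2871.4507 N (compression)
  F[0-2] = -527.4831 N (compression)
  F[1-2] = +628.9531 N (tension)
  Rx@0 = +2697.4300 N
  Ry@0 = +1880.5744 N
  Ry@2 = -342.5544 N

-527.483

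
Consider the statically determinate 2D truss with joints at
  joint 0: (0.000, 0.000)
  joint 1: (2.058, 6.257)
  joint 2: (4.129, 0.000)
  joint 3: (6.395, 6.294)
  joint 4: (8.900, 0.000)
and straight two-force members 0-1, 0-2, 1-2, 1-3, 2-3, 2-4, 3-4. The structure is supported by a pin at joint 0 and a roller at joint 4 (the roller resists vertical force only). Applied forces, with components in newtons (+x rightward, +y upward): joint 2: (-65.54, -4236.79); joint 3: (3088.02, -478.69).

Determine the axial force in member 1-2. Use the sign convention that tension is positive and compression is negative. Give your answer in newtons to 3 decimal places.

N=5 nodes, M=7 members, R=3 reactions → 2N=10, M+R=10
member 0 (0-1): L=6.5868, (cx,cy)=(0.3124,0.9499)
member 1 (0-2): L=4.1290, (cx,cy)=(1.0000,0.0000)
member 2 (1-2): L=6.5908, (cx,cy)=(0.3142,-0.9493)
member 3 (1-3): L=4.3372, (cx,cy)=(1.0000,0.0085)
member 4 (2-3): L=6.6895, (cx,cy)=(0.3387,0.9409)
member 5 (2-4): L=4.7710, (cx,cy)=(1.0000,0.0000)
member 6 (3-4): L=6.7742, (cx,cy)=(0.3698,-0.9291)
solve A·x = −loads:
  F[0-1] = -233.8237 N (compression)
  F[0-2] = +3095.5370 N (tension)
  F[1-2] = +232.6548 N (tension)
  F[1-3] = -146.1681 N (compression)
  F[2-3] = +4268.2599 N (tension)
  F[2-4] = +1788.3497 N (tension)
  F[3-4] = -4836.1660 N (compression)
  Rx@0 = -3022.4800 N
  Ry@0 = +222.1175 N
  Ry@4 = +4493.3625 N

232.655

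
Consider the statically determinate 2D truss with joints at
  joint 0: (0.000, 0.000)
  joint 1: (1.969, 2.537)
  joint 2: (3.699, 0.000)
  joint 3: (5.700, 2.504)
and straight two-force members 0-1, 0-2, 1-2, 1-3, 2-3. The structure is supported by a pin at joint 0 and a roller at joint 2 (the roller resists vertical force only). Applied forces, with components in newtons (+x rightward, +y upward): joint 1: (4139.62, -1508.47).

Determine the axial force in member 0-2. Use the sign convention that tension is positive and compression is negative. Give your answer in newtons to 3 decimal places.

N=4 nodes, M=5 members, R=3 reactions → 2N=8, M+R=8
member 0 (0-1): L=3.2114, (cx,cy)=(0.6131,0.7900)
member 1 (0-2): L=3.6990, (cx,cy)=(1.0000,0.0000)
member 2 (1-2): L=3.0707, (cx,cy)=(0.5634,-0.8262)
member 3 (1-3): L=3.7311, (cx,cy)=(1.0000,-0.0088)
member 4 (2-3): L=3.2053, (cx,cy)=(0.6243,0.7812)
solve A·x = −loads:
  F[0-1] = +2700.9261 N (tension)
  F[0-2] = +2483.6252 N (tension)
  F[1-2] = -4408.3794 N (compression)
  F[1-3] = +0.0000 N (tension)
  F[2-3] = -0.0000 N (compression)
  Rx@0 = -4139.6200 N
  Ry@0 = -2133.7018 N
  Ry@2 = +3642.1718 N

2483.625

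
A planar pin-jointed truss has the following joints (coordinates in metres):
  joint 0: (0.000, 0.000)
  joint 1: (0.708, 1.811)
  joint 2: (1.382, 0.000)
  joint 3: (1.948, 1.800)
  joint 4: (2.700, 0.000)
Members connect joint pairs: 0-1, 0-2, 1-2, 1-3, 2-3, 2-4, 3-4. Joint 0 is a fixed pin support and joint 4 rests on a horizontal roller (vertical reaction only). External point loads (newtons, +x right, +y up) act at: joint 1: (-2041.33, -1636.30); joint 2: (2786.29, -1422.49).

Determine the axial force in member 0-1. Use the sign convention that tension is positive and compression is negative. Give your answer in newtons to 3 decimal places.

N=5 nodes, M=7 members, R=3 reactions → 2N=10, M+R=10
member 0 (0-1): L=1.9445, (cx,cy)=(0.3641,0.9314)
member 1 (0-2): L=1.3820, (cx,cy)=(1.0000,0.0000)
member 2 (1-2): L=1.9324, (cx,cy)=(0.3488,-0.9372)
member 3 (1-3): L=1.2400, (cx,cy)=(1.0000,-0.0089)
member 4 (2-3): L=1.8869, (cx,cy)=(0.3000,0.9540)
member 5 (2-4): L=1.3180, (cx,cy)=(1.0000,0.0000)
member 6 (3-4): L=1.9508, (cx,cy)=(0.3855,-0.9227)
solve A·x = −loads:
  F[0-1] = -3511.8826 N (compression)
  F[0-2] = +2023.6662 N (tension)
  F[1-2] = +1742.5784 N (tension)
  F[1-3] = +154.8235 N (tension)
  F[2-3] = -220.8201 N (compression)
  F[2-4] = -88.5793 N (compression)
  F[3-4] = +229.7843 N (tension)
  Rx@0 = -744.9600 N
  Ry@0 = +3270.8148 N
  Ry@4 = -212.0248 N

-3511.883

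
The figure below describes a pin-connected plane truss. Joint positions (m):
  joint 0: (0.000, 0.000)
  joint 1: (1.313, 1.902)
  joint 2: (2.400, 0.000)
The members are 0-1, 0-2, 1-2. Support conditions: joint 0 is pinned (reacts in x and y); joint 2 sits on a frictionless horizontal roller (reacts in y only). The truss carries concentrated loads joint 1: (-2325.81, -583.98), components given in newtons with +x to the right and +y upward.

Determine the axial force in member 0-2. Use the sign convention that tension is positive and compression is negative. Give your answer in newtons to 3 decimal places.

-870.811

N=3 nodes, M=3 members, R=3 reactions → 2N=6, M+R=6
member 0 (0-1): L=2.3112, (cx,cy)=(0.5681,0.8230)
member 1 (0-2): L=2.4000, (cx,cy)=(1.0000,0.0000)
member 2 (1-2): L=2.1907, (cx,cy)=(0.4962,-0.8682)
solve A·x = −loads:
  F[0-1] = -2561.1358 N (compression)
  F[0-2] = -870.8108 N (compression)
  F[1-2] = +1755.0015 N (tension)
  Rx@0 = +2325.8100 N
  Ry@0 = +2107.6987 N
  Ry@2 = -1523.7187 N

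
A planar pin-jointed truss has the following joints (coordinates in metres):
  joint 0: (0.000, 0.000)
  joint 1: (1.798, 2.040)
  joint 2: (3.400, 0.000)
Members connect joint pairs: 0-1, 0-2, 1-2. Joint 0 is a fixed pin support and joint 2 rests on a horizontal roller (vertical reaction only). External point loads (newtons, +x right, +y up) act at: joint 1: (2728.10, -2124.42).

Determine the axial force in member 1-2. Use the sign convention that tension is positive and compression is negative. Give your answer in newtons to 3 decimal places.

-3509.698

N=3 nodes, M=3 members, R=3 reactions → 2N=6, M+R=6
member 0 (0-1): L=2.7193, (cx,cy)=(0.6612,0.7502)
member 1 (0-2): L=3.4000, (cx,cy)=(1.0000,0.0000)
member 2 (1-2): L=2.5938, (cx,cy)=(0.6176,-0.7865)
solve A·x = −loads:
  F[0-1] = +847.6154 N (tension)
  F[0-2] = +2167.6499 N (tension)
  F[1-2] = -3509.6981 N (compression)
  Rx@0 = -2728.1000 N
  Ry@0 = -635.8833 N
  Ry@2 = +2760.3033 N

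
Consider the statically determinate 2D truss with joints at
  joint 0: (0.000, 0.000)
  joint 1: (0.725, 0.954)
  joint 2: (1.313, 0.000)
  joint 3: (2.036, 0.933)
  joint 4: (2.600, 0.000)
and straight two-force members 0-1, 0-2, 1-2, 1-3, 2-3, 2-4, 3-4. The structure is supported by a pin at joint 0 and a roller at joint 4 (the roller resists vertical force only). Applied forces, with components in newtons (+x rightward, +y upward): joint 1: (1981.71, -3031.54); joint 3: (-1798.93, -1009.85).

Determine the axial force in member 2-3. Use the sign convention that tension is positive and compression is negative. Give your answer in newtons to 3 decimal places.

827.760

N=5 nodes, M=7 members, R=3 reactions → 2N=10, M+R=10
member 0 (0-1): L=1.1982, (cx,cy)=(0.6051,0.7962)
member 1 (0-2): L=1.3130, (cx,cy)=(1.0000,0.0000)
member 2 (1-2): L=1.1207, (cx,cy)=(0.5247,-0.8513)
member 3 (1-3): L=1.3112, (cx,cy)=(0.9999,-0.0160)
member 4 (2-3): L=1.1803, (cx,cy)=(0.6125,0.7904)
member 5 (2-4): L=1.2870, (cx,cy)=(1.0000,0.0000)
member 6 (3-4): L=1.0902, (cx,cy)=(0.5173,-0.8558)
solve A·x = −loads:
  F[0-1] = -2918.5304 N (compression)
  F[0-2] = +1948.6721 N (tension)
  F[1-2] = -768.5968 N (compression)
  F[1-3] = -3344.7525 N (compression)
  F[2-3] = +827.7596 N (tension)
  F[2-4] = +1038.3642 N (tension)
  F[3-4] = -2007.1773 N (compression)
  Rx@0 = -182.7800 N
  Ry@0 = +2323.6705 N
  Ry@4 = +1717.7195 N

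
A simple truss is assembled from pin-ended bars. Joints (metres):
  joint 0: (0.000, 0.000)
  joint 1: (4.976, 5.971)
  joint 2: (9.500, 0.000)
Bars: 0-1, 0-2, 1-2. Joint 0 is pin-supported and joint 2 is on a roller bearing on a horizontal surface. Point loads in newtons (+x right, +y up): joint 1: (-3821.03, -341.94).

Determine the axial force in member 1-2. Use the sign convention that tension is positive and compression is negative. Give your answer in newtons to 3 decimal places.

2788.392

N=3 nodes, M=3 members, R=3 reactions → 2N=6, M+R=6
member 0 (0-1): L=7.7726, (cx,cy)=(0.6402,0.7682)
member 1 (0-2): L=9.5000, (cx,cy)=(1.0000,0.0000)
member 2 (1-2): L=7.4913, (cx,cy)=(0.6039,-0.7971)
solve A·x = −loads:
  F[0-1] = -3338.2160 N (compression)
  F[0-2] = -1683.9140 N (compression)
  F[1-2] = +2788.3923 N (tension)
  Rx@0 = +3821.0300 N
  Ry@0 = +2564.4533 N
  Ry@2 = -2222.5133 N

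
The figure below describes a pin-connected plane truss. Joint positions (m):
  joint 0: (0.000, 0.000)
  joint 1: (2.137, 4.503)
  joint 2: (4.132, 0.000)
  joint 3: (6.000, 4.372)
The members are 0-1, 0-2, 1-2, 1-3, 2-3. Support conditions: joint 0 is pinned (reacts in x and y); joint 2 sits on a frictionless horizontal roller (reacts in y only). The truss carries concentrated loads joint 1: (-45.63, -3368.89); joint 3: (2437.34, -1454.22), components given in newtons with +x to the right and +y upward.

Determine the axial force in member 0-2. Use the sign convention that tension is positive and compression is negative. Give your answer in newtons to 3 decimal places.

N=4 nodes, M=5 members, R=3 reactions → 2N=8, M+R=8
member 0 (0-1): L=4.9844, (cx,cy)=(0.4287,0.9034)
member 1 (0-2): L=4.1320, (cx,cy)=(1.0000,0.0000)
member 2 (1-2): L=4.9251, (cx,cy)=(0.4051,-0.9143)
member 3 (1-3): L=3.8652, (cx,cy)=(0.9994,-0.0339)
member 4 (2-3): L=4.7543, (cx,cy)=(0.3929,0.9196)
solve A·x = −loads:
  F[0-1] = +1726.8132 N (tension)
  F[0-2] = +1651.3532 N (tension)
  F[1-2] = -5502.8413 N (compression)
  F[1-3] = +3016.7248 N (tension)
  F[2-3] = -1470.2122 N (compression)
  Rx@0 = -2391.7100 N
  Ry@0 = -1560.0499 N
  Ry@2 = +6383.1599 N

1651.353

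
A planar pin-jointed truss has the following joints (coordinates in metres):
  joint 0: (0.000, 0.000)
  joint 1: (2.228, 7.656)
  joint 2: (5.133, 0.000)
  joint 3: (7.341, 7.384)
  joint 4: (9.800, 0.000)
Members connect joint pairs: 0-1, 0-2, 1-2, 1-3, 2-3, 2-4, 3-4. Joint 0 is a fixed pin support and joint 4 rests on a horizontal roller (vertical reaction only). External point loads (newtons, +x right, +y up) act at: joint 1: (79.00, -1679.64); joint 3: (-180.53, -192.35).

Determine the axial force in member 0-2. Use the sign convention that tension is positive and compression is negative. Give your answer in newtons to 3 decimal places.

311.811

N=5 nodes, M=7 members, R=3 reactions → 2N=10, M+R=10
member 0 (0-1): L=7.9736, (cx,cy)=(0.2794,0.9602)
member 1 (0-2): L=5.1330, (cx,cy)=(1.0000,0.0000)
member 2 (1-2): L=8.1886, (cx,cy)=(0.3548,-0.9350)
member 3 (1-3): L=5.1202, (cx,cy)=(0.9986,-0.0531)
member 4 (2-3): L=7.7071, (cx,cy)=(0.2865,0.9581)
member 5 (2-4): L=4.6670, (cx,cy)=(1.0000,0.0000)
member 6 (3-4): L=7.7827, (cx,cy)=(0.3160,-0.9488)
solve A·x = −loads:
  F[0-1] = -1479.2720 N (compression)
  F[0-2] = +311.8112 N (tension)
  F[1-2] = -254.4507 N (compression)
  F[1-3] = -402.6406 N (compression)
  F[2-3] = +248.3088 N (tension)
  F[2-4] = +150.4039 N (tension)
  F[3-4] = -476.0250 N (compression)
  Rx@0 = +101.5300 N
  Ry@0 = +1420.3502 N
  Ry@4 = +451.6398 N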